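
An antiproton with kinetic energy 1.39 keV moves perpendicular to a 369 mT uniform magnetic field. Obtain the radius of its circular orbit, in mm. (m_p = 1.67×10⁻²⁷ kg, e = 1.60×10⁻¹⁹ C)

r ≈ 14.6 mm

Convert the energy: K = 1.39 keV = 2.22×10^-16 J.
v = √(2K/m) = √(2·2.22×10^-16/1.67×10^-27) = 5.16×10^5 m/s.
r = mv/(qB) = (1.67×10^-27)(5.16×10^5) / [(1×1.60×10^-19)(0.369)] = 0.0146 m.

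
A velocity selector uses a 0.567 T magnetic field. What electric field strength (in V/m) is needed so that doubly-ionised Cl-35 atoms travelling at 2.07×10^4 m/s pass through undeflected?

qE = qvB ⇒ E = vB = (2.07×10^4)(0.567) = 1.17×10^4 V/m.

E ≈ 1.17×10^4 V/m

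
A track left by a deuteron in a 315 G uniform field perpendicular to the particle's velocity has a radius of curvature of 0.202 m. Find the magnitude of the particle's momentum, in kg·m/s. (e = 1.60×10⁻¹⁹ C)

Since qvB = mv²/r, the momentum p = mv = qBr.
p = (1×1.60×10^-19)(0.0315)(0.202) = 1.02×10^-21 kg·m/s.

p ≈ 1.02×10^-21 kg·m/s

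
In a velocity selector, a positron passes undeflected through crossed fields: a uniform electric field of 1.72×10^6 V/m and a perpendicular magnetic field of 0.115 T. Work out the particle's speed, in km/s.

v ≈ 15000 km/s

For zero net force, qE = qvB, so v = E/B.
v = (1.72×10^6) / (0.115) = 1.50×10^7 m/s.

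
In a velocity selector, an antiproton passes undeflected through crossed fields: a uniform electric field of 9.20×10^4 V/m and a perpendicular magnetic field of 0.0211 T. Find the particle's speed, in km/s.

v ≈ 4360 km/s

For zero net force, qE = qvB, so v = E/B.
v = (9.20×10^4) / (0.0211) = 4.36×10^6 m/s.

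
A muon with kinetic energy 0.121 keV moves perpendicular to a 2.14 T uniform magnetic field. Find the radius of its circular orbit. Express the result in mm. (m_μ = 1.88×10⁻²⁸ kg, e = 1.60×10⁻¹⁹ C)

r ≈ 0.249 mm

Convert the energy: K = 0.121 keV = 1.94×10^-17 J.
v = √(2K/m) = √(2·1.94×10^-17/1.88×10^-28) = 4.54×10^5 m/s.
r = mv/(qB) = (1.88×10^-28)(4.54×10^5) / [(1×1.60×10^-19)(2.14)] = 2.49×10^-4 m.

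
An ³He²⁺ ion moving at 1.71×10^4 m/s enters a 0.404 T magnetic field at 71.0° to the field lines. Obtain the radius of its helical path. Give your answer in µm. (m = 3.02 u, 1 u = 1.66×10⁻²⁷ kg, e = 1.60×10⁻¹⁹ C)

r ≈ 627 µm

Only the perpendicular component v⊥ = v sin71.0° = 1.62×10^4 m/s is bent by the field.
r = m v⊥ /(qB) = (5.01×10^-27)(1.62×10^4) / [(2×1.60×10^-19)(0.404)] = 6.27×10^-4 m.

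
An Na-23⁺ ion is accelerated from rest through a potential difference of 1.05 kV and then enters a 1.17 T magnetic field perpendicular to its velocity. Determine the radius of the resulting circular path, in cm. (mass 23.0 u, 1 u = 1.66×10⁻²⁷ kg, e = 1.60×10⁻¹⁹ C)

r ≈ 1.91 cm

The kinetic energy gained is K = qV = (1×1.60×10^-19)(1050) = 1.68×10^-16 J.
v = √(2K/m) = 9.38×10^4 m/s.
r = mv/(qB) = (3.82×10^-26)(9.38×10^4) / [(1×1.60×10^-19)(1.17)] = 0.0191 m.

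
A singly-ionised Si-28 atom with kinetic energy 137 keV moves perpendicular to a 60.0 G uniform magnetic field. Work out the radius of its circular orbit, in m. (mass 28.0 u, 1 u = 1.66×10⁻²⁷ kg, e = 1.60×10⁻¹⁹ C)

r ≈ 47.0 m

Convert the energy: K = 137 keV = 2.19×10^-14 J.
v = √(2K/m) = √(2·2.19×10^-14/4.65×10^-26) = 9.71×10^5 m/s.
r = mv/(qB) = (4.65×10^-26)(9.71×10^5) / [(1×1.60×10^-19)(6.00×10^-3)] = 47.0 m.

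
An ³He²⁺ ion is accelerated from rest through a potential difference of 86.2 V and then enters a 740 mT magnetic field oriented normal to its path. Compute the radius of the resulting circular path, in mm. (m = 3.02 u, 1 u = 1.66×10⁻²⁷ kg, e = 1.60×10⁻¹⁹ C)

r ≈ 2.22 mm

The kinetic energy gained is K = qV = (2×1.60×10^-19)(86.2) = 2.76×10^-17 J.
v = √(2K/m) = 1.05×10^5 m/s.
r = mv/(qB) = (5.01×10^-27)(1.05×10^5) / [(2×1.60×10^-19)(0.740)] = 2.22×10^-3 m.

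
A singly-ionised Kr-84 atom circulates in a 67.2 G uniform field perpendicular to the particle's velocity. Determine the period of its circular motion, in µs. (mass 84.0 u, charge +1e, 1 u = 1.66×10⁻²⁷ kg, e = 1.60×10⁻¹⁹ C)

T ≈ 815 µs

The cyclotron period is independent of speed: T = 2πm/(qB).
T = 2π(1.39×10^-25) / [(1×1.60×10^-19)(6.72×10^-3)] = 8.15×10^-4 s.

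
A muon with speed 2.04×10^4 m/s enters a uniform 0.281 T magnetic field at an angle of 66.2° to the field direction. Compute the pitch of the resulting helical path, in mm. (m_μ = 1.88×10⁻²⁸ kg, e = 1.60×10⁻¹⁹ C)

The velocity component along B is v∥ = v cos66.2° = 8230 m/s.
The cyclotron period T = 2πm/(qB) = 2.63×10^-8 s is set by m, q, B alone.
Pitch = v∥·T = (8230)(2.63×10^-8) = 2.16×10^-4 m.

pitch ≈ 0.216 mm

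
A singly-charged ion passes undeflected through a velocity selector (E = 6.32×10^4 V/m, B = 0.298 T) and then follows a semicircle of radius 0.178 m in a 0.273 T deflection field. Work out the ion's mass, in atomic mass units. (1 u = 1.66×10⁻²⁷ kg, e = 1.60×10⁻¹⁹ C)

m ≈ 22.1 u

v = E/B₁ = 2.12×10^5 m/s.
From r = mv/(qB₂), m = qB₂r/v = (1×1.60×10^-19)(0.273)(0.178) / (2.12×10^5) = 3.67×10^-26 kg.
In atomic mass units: m = 3.67×10^-26 / 1.66×10^-27 = 22.1 u.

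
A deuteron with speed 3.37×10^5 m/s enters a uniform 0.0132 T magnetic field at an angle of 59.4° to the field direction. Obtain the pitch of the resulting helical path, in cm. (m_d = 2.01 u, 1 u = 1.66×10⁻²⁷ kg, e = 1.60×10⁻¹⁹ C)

pitch ≈ 170 cm

The velocity component along B is v∥ = v cos59.4° = 1.72×10^5 m/s.
The cyclotron period T = 2πm/(qB) = 9.93×10^-6 s is set by m, q, B alone.
Pitch = v∥·T = (1.72×10^5)(9.93×10^-6) = 1.70 m.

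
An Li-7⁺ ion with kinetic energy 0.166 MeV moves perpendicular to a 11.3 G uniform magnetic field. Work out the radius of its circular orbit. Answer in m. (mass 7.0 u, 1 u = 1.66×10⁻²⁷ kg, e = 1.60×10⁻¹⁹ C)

r ≈ 137 m

Convert the energy: K = 0.166 MeV = 2.66×10^-14 J.
v = √(2K/m) = √(2·2.66×10^-14/1.16×10^-26) = 2.14×10^6 m/s.
r = mv/(qB) = (1.16×10^-26)(2.14×10^6) / [(1×1.60×10^-19)(1.13×10^-3)] = 137 m.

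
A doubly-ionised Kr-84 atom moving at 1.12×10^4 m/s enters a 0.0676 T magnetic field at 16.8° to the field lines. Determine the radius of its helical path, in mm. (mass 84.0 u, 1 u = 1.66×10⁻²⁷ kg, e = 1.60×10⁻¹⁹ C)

Only the perpendicular component v⊥ = v sin16.8° = 3240 m/s is bent by the field.
r = m v⊥ /(qB) = (1.39×10^-25)(3240) / [(2×1.60×10^-19)(0.0676)] = 0.0209 m.

r ≈ 20.9 mm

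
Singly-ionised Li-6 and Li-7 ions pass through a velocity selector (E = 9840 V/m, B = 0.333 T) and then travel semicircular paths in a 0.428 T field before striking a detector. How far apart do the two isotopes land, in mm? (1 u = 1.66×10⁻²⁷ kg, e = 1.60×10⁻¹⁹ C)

Both emerge at v = E/B₁ = 2.95×10^4 m/s.
r = mv/(qB₂), so r₁ = 4.298×10^-3 m and r₂ = 5.014×10^-3 m, giving Δr = 7.16×10^-4 m.
After a semicircle each ion lands a diameter 2r from the entry slit, so the separation is 2Δr = 1.43×10^-3 m.

Δd ≈ 1.43 mm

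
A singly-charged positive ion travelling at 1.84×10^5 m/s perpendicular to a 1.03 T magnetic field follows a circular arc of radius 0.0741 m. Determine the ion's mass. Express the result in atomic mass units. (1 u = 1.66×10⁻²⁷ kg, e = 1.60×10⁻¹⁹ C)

qvB = mv²/r ⇒ m = qBr/v.
m = (1×1.60×10^-19)(1.03)(0.0741) / (1.84×10^5) = 6.64×10^-26 kg = 40.0 u.

m ≈ 40.0 u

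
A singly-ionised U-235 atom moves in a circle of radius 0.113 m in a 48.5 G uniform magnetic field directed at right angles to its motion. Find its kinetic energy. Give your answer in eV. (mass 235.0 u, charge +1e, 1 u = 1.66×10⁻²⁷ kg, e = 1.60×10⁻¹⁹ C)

v = qBr/m = (1×1.60×10^-19)(4.85×10^-3)(0.113) / (3.90×10^-25) = 225 m/s.
K = ½mv² = 0.5·(3.90×10^-25)·(225)² = 9.86×10^-21 J = 0.0616 eV.

K ≈ 0.0616 eV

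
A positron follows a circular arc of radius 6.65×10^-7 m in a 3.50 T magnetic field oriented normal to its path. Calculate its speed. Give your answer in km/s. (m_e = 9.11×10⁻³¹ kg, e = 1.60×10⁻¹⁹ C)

v ≈ 409 km/s

From qvB = mv²/r, v = qBr/m.
v = (1×1.60×10^-19)(3.50)(6.65×10^-7) / (9.11×10^-31) = 4.09×10^5 m/s.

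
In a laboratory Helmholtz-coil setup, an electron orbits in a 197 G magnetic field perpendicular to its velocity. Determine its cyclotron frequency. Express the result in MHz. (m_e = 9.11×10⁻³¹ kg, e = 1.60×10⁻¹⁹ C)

f = qB/(2πm) = (1×1.60×10^-19)(0.0197) / [2π(9.11×10^-31)] = 5.51×10^8 Hz.

f ≈ 551 MHz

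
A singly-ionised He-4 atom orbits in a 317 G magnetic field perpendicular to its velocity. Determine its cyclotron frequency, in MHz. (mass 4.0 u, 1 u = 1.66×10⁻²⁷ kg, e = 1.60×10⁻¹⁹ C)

f ≈ 0.122 MHz

f = qB/(2πm) = (1×1.60×10^-19)(0.0317) / [2π(6.64×10^-27)] = 1.22×10^5 Hz.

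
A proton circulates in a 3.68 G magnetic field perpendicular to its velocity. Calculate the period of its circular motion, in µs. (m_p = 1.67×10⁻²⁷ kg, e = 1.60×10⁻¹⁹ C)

The cyclotron period is independent of speed: T = 2πm/(qB).
T = 2π(1.67×10^-27) / [(1×1.60×10^-19)(3.68×10^-4)] = 1.78×10^-4 s.

T ≈ 178 µs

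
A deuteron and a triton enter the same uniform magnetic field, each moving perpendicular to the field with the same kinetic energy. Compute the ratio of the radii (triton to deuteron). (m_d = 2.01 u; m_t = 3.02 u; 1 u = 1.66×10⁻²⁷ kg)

r = √(2mK)/(qB) ⇒ at equal K, r ∝ √m/q.
r_{triton}/r_{deuteron} = 1.23.

ratio ≈ 1.23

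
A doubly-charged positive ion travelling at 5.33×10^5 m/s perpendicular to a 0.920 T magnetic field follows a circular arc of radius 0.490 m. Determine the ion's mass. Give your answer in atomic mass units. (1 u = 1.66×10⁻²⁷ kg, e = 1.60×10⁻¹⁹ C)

qvB = mv²/r ⇒ m = qBr/v.
m = (2×1.60×10^-19)(0.920)(0.490) / (5.33×10^5) = 2.71×10^-25 kg = 163 u.

m ≈ 163 u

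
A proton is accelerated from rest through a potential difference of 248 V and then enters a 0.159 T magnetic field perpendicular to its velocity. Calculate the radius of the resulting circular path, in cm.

r ≈ 1.43 cm

The kinetic energy gained is K = qV = (1×1.60×10^-19)(248) = 3.97×10^-17 J.
v = √(2K/m) = 2.18×10^5 m/s.
r = mv/(qB) = (1.67×10^-27)(2.18×10^5) / [(1×1.60×10^-19)(0.159)] = 0.0143 m.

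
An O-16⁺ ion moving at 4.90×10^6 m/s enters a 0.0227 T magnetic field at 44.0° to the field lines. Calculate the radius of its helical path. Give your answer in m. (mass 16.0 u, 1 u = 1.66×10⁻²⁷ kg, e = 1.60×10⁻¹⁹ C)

Only the perpendicular component v⊥ = v sin44.0° = 3.40×10^6 m/s is bent by the field.
r = m v⊥ /(qB) = (2.66×10^-26)(3.40×10^6) / [(1×1.60×10^-19)(0.0227)] = 24.9 m.

r ≈ 24.9 m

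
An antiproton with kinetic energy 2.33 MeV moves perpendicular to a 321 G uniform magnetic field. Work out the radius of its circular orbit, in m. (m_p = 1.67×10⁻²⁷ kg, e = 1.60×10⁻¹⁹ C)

Convert the energy: K = 2.33 MeV = 3.73×10^-13 J.
v = √(2K/m) = √(2·3.73×10^-13/1.67×10^-27) = 2.11×10^7 m/s.
r = mv/(qB) = (1.67×10^-27)(2.11×10^7) / [(1×1.60×10^-19)(0.0321)] = 6.87 m.

r ≈ 6.87 m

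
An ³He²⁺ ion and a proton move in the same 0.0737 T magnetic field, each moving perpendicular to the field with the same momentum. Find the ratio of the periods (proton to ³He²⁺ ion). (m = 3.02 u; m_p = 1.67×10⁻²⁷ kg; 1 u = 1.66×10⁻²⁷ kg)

T = 2πm/(qB) is independent of speed, so T₂/T₁ = (m₂/q₂)/(m₁/q₁).
T_{proton}/T_{³He²⁺ ion} = (1.67×10^-27/1e) / (5.01×10^-27/2e) = 0.666.

ratio ≈ 0.666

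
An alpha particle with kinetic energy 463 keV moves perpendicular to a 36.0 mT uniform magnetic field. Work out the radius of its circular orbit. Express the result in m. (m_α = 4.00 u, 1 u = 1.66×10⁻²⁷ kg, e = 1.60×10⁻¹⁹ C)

r ≈ 2.72 m

Convert the energy: K = 463 keV = 7.41×10^-14 J.
v = √(2K/m) = √(2·7.41×10^-14/6.64×10^-27) = 4.72×10^6 m/s.
r = mv/(qB) = (6.64×10^-27)(4.72×10^6) / [(2×1.60×10^-19)(0.0360)] = 2.72 m.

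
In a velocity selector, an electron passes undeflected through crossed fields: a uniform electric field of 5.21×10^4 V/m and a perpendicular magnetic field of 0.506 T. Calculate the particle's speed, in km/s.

For zero net force, qE = qvB, so v = E/B.
v = (5.21×10^4) / (0.506) = 1.03×10^5 m/s.

v ≈ 103 km/s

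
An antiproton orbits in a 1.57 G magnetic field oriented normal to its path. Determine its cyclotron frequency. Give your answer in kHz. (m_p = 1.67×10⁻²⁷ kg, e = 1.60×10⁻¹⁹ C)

f ≈ 2.39 kHz

f = qB/(2πm) = (1×1.60×10^-19)(1.57×10^-4) / [2π(1.67×10^-27)] = 2390 Hz.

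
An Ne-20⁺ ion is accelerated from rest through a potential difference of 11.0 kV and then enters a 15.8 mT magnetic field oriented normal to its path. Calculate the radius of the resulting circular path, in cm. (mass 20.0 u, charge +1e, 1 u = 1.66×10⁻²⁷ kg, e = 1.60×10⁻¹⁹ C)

The kinetic energy gained is K = qV = (1×1.60×10^-19)(1.10×10^4) = 1.76×10^-15 J.
v = √(2K/m) = 3.26×10^5 m/s.
r = mv/(qB) = (3.32×10^-26)(3.26×10^5) / [(1×1.60×10^-19)(0.0158)] = 4.28 m.

r ≈ 428 cm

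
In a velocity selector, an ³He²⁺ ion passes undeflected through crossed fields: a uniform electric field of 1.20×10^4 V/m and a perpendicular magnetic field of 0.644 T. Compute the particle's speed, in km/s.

v ≈ 18.6 km/s

For zero net force, qE = qvB, so v = E/B.
v = (1.20×10^4) / (0.644) = 1.86×10^4 m/s.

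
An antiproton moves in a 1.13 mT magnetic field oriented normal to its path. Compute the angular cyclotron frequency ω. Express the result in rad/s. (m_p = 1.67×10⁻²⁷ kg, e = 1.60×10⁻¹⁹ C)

ω = qB/m = (1×1.60×10^-19)(1.13×10^-3) / (1.67×10^-27) = 1.08×10^5 rad/s.

ω ≈ 1.08×10^5 rad/s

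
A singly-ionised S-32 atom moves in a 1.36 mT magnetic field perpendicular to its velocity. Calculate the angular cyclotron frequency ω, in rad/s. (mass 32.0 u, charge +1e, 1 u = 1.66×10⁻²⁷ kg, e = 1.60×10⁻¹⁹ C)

ω ≈ 4100 rad/s

ω = qB/m = (1×1.60×10^-19)(1.36×10^-3) / (5.31×10^-26) = 4100 rad/s.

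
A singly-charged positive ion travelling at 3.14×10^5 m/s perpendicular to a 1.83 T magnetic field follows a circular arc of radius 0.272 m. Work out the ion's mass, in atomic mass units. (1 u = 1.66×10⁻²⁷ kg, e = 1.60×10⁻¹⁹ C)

qvB = mv²/r ⇒ m = qBr/v.
m = (1×1.60×10^-19)(1.83)(0.272) / (3.14×10^5) = 2.54×10^-25 kg = 153 u.

m ≈ 153 u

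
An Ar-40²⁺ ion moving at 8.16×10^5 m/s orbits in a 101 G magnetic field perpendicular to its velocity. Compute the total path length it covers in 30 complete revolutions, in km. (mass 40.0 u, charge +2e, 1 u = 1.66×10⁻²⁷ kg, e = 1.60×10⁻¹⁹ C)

r = mv/(qB) = 16.8 m, so one revolution covers 2πr = 105 m.
In 30 revolutions: L = 30·2πr = 3160 m.

L ≈ 3.16 km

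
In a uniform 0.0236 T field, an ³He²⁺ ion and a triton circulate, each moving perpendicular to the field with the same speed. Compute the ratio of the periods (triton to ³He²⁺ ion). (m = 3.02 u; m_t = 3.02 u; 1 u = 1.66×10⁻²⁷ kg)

ratio ≈ 2.00

T = 2πm/(qB) is independent of speed, so T₂/T₁ = (m₂/q₂)/(m₁/q₁).
T_{triton}/T_{³He²⁺ ion} = (5.01×10^-27/1e) / (5.01×10^-27/2e) = 2.00.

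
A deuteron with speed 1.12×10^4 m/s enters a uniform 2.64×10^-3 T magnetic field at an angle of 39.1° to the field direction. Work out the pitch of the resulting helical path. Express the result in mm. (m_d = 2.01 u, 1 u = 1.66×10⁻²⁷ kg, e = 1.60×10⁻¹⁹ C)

pitch ≈ 431 mm

The velocity component along B is v∥ = v cos39.1° = 8690 m/s.
The cyclotron period T = 2πm/(qB) = 4.96×10^-5 s is set by m, q, B alone.
Pitch = v∥·T = (8690)(4.96×10^-5) = 0.431 m.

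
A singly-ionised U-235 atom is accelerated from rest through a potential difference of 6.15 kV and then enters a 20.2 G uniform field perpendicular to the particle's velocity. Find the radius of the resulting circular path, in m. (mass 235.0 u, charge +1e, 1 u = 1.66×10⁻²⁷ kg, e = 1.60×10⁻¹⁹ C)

The kinetic energy gained is K = qV = (1×1.60×10^-19)(6150) = 9.84×10^-16 J.
v = √(2K/m) = 7.10×10^4 m/s.
r = mv/(qB) = (3.90×10^-25)(7.10×10^4) / [(1×1.60×10^-19)(2.02×10^-3)] = 85.7 m.

r ≈ 85.7 m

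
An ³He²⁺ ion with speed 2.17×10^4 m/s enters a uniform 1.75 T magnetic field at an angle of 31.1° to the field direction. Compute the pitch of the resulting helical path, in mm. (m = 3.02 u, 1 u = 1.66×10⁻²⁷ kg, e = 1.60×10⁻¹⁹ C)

The velocity component along B is v∥ = v cos31.1° = 1.86×10^4 m/s.
The cyclotron period T = 2πm/(qB) = 5.62×10^-8 s is set by m, q, B alone.
Pitch = v∥·T = (1.86×10^4)(5.62×10^-8) = 1.05×10^-3 m.

pitch ≈ 1.05 mm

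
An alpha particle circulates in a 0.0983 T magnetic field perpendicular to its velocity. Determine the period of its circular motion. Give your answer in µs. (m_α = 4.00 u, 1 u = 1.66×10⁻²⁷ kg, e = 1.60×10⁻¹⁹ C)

The cyclotron period is independent of speed: T = 2πm/(qB).
T = 2π(6.64×10^-27) / [(2×1.60×10^-19)(0.0983)] = 1.33×10^-6 s.

T ≈ 1.33 µs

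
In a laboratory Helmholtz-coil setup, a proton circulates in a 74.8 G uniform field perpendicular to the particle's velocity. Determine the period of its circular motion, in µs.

T ≈ 8.77 µs

The cyclotron period is independent of speed: T = 2πm/(qB).
T = 2π(1.67×10^-27) / [(1×1.60×10^-19)(7.48×10^-3)] = 8.77×10^-6 s.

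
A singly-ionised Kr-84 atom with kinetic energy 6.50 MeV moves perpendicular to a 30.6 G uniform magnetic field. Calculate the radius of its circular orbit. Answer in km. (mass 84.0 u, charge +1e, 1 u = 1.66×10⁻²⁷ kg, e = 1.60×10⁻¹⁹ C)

r ≈ 1.10 km

Convert the energy: K = 6.50 MeV = 1.04×10^-12 J.
v = √(2K/m) = √(2·1.04×10^-12/1.39×10^-25) = 3.86×10^6 m/s.
r = mv/(qB) = (1.39×10^-25)(3.86×10^6) / [(1×1.60×10^-19)(3.06×10^-3)] = 1100 m.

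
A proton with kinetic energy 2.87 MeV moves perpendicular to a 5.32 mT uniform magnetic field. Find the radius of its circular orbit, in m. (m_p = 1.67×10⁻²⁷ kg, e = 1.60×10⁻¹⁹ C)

Convert the energy: K = 2.87 MeV = 4.59×10^-13 J.
v = √(2K/m) = √(2·4.59×10^-13/1.67×10^-27) = 2.35×10^7 m/s.
r = mv/(qB) = (1.67×10^-27)(2.35×10^7) / [(1×1.60×10^-19)(5.32×10^-3)] = 46.0 m.

r ≈ 46.0 m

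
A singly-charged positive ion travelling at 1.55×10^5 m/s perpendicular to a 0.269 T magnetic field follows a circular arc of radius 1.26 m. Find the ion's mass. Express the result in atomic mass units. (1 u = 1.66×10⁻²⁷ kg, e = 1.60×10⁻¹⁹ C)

m ≈ 211 u

qvB = mv²/r ⇒ m = qBr/v.
m = (1×1.60×10^-19)(0.269)(1.26) / (1.55×10^5) = 3.50×10^-25 kg = 211 u.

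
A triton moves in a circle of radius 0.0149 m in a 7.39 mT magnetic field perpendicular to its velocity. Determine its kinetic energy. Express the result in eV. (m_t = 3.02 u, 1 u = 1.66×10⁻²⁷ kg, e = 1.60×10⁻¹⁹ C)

K ≈ 0.193 eV

v = qBr/m = (1×1.60×10^-19)(7.39×10^-3)(0.0149) / (5.01×10^-27) = 3510 m/s.
K = ½mv² = 0.5·(5.01×10^-27)·(3510)² = 3.10×10^-20 J = 0.193 eV.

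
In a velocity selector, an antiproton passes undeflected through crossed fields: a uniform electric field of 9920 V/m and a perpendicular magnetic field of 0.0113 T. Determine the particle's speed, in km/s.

v ≈ 878 km/s

For zero net force, qE = qvB, so v = E/B.
v = (9920) / (0.0113) = 8.78×10^5 m/s.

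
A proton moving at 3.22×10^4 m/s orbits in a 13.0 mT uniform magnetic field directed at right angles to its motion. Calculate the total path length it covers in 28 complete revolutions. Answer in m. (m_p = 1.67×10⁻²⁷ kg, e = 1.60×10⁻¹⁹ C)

L ≈ 4.55 m

r = mv/(qB) = 0.0259 m, so one revolution covers 2πr = 0.162 m.
In 28 revolutions: L = 28·2πr = 4.55 m.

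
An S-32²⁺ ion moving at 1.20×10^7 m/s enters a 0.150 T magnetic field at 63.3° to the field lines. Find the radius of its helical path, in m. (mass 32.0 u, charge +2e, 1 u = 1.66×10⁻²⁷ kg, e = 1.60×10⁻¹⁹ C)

Only the perpendicular component v⊥ = v sin63.3° = 1.07×10^7 m/s is bent by the field.
r = m v⊥ /(qB) = (5.31×10^-26)(1.07×10^7) / [(2×1.60×10^-19)(0.150)] = 11.9 m.

r ≈ 11.9 m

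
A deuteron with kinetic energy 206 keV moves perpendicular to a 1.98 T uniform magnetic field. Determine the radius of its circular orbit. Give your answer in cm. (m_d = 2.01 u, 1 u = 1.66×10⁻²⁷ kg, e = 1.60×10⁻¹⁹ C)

r ≈ 4.68 cm

Convert the energy: K = 206 keV = 3.30×10^-14 J.
v = √(2K/m) = √(2·3.30×10^-14/3.34×10^-27) = 4.44×10^6 m/s.
r = mv/(qB) = (3.34×10^-27)(4.44×10^6) / [(1×1.60×10^-19)(1.98)] = 0.0468 m.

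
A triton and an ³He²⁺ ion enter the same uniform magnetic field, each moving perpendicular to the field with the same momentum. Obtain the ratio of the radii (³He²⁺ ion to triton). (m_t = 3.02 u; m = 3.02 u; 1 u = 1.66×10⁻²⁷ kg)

ratio ≈ 0.500

r = p/(qB) ⇒ at equal p, r ∝ 1/q.
r_{³He²⁺ ion}/r_{triton} = 0.500.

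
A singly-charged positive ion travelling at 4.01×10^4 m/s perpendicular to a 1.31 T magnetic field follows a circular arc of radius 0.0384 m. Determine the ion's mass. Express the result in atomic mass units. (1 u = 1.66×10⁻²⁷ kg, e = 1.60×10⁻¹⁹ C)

m ≈ 121 u

qvB = mv²/r ⇒ m = qBr/v.
m = (1×1.60×10^-19)(1.31)(0.0384) / (4.01×10^4) = 2.01×10^-25 kg = 121 u.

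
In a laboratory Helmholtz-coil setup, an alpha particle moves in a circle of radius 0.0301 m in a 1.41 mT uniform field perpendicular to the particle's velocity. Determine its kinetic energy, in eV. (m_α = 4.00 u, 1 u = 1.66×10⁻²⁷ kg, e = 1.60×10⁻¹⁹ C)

v = qBr/m = (2×1.60×10^-19)(1.41×10^-3)(0.0301) / (6.64×10^-27) = 2050 m/s.
K = ½mv² = 0.5·(6.64×10^-27)·(2050)² = 1.39×10^-20 J = 0.0868 eV.

K ≈ 0.0868 eV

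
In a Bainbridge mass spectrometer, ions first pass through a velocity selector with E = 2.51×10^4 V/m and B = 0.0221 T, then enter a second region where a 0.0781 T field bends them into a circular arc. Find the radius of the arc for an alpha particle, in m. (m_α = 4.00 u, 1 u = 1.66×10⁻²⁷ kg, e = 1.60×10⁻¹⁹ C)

The selector passes v = E/B = 2.51×10^4/0.0221 = 1.14×10^6 m/s.
In the deflection region, r = mv/(qB₂) = (6.64×10^-27)(1.14×10^6) / [(2×1.60×10^-19)(0.0781)] = 0.302 m.

r ≈ 0.302 m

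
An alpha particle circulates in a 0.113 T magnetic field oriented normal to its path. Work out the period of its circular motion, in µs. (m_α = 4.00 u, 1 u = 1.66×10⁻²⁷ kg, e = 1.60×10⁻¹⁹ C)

The cyclotron period is independent of speed: T = 2πm/(qB).
T = 2π(6.64×10^-27) / [(2×1.60×10^-19)(0.113)] = 1.15×10^-6 s.

T ≈ 1.15 µs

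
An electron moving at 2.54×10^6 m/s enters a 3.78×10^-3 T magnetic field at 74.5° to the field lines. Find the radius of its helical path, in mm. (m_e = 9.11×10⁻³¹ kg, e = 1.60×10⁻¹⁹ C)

Only the perpendicular component v⊥ = v sin74.5° = 2.45×10^6 m/s is bent by the field.
r = m v⊥ /(qB) = (9.11×10^-31)(2.45×10^6) / [(1×1.60×10^-19)(3.78×10^-3)] = 3.69×10^-3 m.

r ≈ 3.69 mm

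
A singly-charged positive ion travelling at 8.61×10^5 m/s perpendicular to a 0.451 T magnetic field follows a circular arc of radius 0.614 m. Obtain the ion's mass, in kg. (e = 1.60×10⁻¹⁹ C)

qvB = mv²/r ⇒ m = qBr/v.
m = (1×1.60×10^-19)(0.451)(0.614) / (8.61×10^5) = 5.15×10^-26 kg.

m ≈ 5.15×10^-26 kg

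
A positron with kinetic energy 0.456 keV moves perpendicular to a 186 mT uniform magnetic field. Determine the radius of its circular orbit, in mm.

r ≈ 0.387 mm

Convert the energy: K = 0.456 keV = 7.30×10^-17 J.
v = √(2K/m) = √(2·7.30×10^-17/9.11×10^-31) = 1.27×10^7 m/s.
r = mv/(qB) = (9.11×10^-31)(1.27×10^7) / [(1×1.60×10^-19)(0.186)] = 3.87×10^-4 m.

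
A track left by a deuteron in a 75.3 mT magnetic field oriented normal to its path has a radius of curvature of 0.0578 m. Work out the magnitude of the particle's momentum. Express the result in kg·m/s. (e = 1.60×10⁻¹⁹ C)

Since qvB = mv²/r, the momentum p = mv = qBr.
p = (1×1.60×10^-19)(0.0753)(0.0578) = 6.96×10^-22 kg·m/s.

p ≈ 6.96×10^-22 kg·m/s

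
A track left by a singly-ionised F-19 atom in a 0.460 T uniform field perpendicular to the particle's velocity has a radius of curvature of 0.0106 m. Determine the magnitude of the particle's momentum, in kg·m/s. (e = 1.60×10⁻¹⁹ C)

Since qvB = mv²/r, the momentum p = mv = qBr.
p = (1×1.60×10^-19)(0.460)(0.0106) = 7.80×10^-22 kg·m/s.

p ≈ 7.80×10^-22 kg·m/s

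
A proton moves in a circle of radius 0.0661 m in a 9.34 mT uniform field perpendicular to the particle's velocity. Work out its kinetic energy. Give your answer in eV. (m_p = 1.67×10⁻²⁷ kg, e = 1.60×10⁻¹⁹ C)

K ≈ 18.3 eV

v = qBr/m = (1×1.60×10^-19)(9.34×10^-3)(0.0661) / (1.67×10^-27) = 5.91×10^4 m/s.
K = ½mv² = 0.5·(1.67×10^-27)·(5.91×10^4)² = 2.92×10^-18 J = 18.3 eV.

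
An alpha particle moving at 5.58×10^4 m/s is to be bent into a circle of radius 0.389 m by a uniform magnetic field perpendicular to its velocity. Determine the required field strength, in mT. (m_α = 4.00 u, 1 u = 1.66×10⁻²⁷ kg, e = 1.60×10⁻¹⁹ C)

B ≈ 2.98 mT

qvB = mv²/r gives B = mv/(qr).
B = (6.64×10^-27)(5.58×10^4) / [(2×1.60×10^-19)(0.389)] = 2.98×10^-3 T.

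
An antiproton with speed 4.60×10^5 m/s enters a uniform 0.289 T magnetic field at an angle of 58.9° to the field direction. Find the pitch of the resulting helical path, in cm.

The velocity component along B is v∥ = v cos58.9° = 2.38×10^5 m/s.
The cyclotron period T = 2πm/(qB) = 2.27×10^-7 s is set by m, q, B alone.
Pitch = v∥·T = (2.38×10^5)(2.27×10^-7) = 0.0539 m.

pitch ≈ 5.39 cm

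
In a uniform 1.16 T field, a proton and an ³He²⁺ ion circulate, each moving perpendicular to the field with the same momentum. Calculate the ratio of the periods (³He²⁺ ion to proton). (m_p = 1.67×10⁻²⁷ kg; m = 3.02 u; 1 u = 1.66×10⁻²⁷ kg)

ratio ≈ 1.50

T = 2πm/(qB) is independent of speed, so T₂/T₁ = (m₂/q₂)/(m₁/q₁).
T_{³He²⁺ ion}/T_{proton} = (5.01×10^-27/2e) / (1.67×10^-27/1e) = 1.50.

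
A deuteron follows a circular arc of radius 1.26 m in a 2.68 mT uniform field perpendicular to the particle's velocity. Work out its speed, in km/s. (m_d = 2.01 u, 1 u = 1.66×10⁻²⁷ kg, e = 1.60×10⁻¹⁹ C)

v ≈ 162 km/s

From qvB = mv²/r, v = qBr/m.
v = (1×1.60×10^-19)(2.68×10^-3)(1.26) / (3.34×10^-27) = 1.62×10^5 m/s.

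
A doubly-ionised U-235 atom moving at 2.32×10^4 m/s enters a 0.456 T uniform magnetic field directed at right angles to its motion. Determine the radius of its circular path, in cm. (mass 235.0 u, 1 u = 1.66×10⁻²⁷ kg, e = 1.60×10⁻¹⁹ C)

r ≈ 6.20 cm

The magnetic force provides the centripetal force: qvB = mv²/r, so r = mv/(qB).
r = (3.90×10^-25 kg)(2.32×10^4 m/s) / [(2×1.60×10^-19 C)(0.456 T)] = 0.0620 m.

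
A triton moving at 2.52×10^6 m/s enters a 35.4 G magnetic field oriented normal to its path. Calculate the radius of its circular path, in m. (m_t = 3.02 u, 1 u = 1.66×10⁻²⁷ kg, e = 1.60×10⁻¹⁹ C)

The magnetic force provides the centripetal force: qvB = mv²/r, so r = mv/(qB).
r = (5.01×10^-27 kg)(2.52×10^6 m/s) / [(1×1.60×10^-19 C)(3.54×10^-3 T)] = 22.3 m.

r ≈ 22.3 m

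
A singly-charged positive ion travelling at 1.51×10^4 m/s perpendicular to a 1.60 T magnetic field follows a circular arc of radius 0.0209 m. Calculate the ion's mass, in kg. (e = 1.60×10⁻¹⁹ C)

qvB = mv²/r ⇒ m = qBr/v.
m = (1×1.60×10^-19)(1.60)(0.0209) / (1.51×10^4) = 3.54×10^-25 kg.

m ≈ 3.54×10^-25 kg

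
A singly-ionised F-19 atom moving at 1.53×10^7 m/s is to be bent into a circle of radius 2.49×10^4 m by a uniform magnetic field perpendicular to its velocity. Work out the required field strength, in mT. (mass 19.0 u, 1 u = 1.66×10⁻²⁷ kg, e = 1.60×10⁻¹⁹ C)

qvB = mv²/r gives B = mv/(qr).
B = (3.15×10^-26)(1.53×10^7) / [(1×1.60×10^-19)(2.49×10^4)] = 1.21×10^-4 T.

B ≈ 0.121 mT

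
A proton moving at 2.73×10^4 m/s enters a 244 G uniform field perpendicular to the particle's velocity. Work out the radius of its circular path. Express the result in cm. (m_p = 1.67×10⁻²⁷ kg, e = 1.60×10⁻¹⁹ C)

The magnetic force provides the centripetal force: qvB = mv²/r, so r = mv/(qB).
r = (1.67×10^-27 kg)(2.73×10^4 m/s) / [(1×1.60×10^-19 C)(0.0244 T)] = 0.0117 m.

r ≈ 1.17 cm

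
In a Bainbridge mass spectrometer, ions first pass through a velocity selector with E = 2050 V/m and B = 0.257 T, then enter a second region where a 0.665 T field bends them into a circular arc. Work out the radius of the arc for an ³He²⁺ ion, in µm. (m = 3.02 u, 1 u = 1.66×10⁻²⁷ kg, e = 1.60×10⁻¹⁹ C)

The selector passes v = E/B = 2050/0.257 = 7980 m/s.
In the deflection region, r = mv/(qB₂) = (5.01×10^-27)(7980) / [(2×1.60×10^-19)(0.665)] = 1.88×10^-4 m.

r ≈ 188 µm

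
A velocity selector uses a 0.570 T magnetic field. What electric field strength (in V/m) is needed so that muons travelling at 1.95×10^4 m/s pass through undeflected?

E ≈ 1.11×10^4 V/m

qE = qvB ⇒ E = vB = (1.95×10^4)(0.570) = 1.11×10^4 V/m.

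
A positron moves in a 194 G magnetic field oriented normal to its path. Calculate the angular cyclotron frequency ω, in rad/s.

ω = qB/m = (1×1.60×10^-19)(0.0194) / (9.11×10^-31) = 3.41×10^9 rad/s.

ω ≈ 3.41×10^9 rad/s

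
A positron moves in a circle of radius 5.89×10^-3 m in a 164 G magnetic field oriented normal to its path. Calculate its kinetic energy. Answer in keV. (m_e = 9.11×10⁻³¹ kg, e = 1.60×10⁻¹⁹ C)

K ≈ 0.819 keV

v = qBr/m = (1×1.60×10^-19)(0.0164)(5.89×10^-3) / (9.11×10^-31) = 1.70×10^7 m/s.
K = ½mv² = 0.5·(9.11×10^-31)·(1.70×10^7)² = 1.31×10^-16 J = 0.819 keV.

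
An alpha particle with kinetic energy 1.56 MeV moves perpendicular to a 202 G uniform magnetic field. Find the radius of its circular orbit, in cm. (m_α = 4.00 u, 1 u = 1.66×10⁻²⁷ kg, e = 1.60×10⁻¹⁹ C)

r ≈ 891 cm

Convert the energy: K = 1.56 MeV = 2.50×10^-13 J.
v = √(2K/m) = √(2·2.50×10^-13/6.64×10^-27) = 8.67×10^6 m/s.
r = mv/(qB) = (6.64×10^-27)(8.67×10^6) / [(2×1.60×10^-19)(0.0202)] = 8.91 m.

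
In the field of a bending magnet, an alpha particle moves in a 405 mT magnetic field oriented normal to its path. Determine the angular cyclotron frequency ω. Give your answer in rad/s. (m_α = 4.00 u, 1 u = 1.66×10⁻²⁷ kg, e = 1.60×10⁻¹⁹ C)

ω ≈ 1.95×10^7 rad/s

ω = qB/m = (2×1.60×10^-19)(0.405) / (6.64×10^-27) = 1.95×10^7 rad/s.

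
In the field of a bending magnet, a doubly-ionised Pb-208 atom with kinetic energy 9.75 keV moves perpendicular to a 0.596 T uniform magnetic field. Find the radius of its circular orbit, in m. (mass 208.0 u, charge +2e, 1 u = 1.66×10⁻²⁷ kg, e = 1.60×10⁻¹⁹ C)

Convert the energy: K = 9.75 keV = 1.56×10^-15 J.
v = √(2K/m) = √(2·1.56×10^-15/3.45×10^-25) = 9.51×10^4 m/s.
r = mv/(qB) = (3.45×10^-25)(9.51×10^4) / [(2×1.60×10^-19)(0.596)] = 0.172 m.

r ≈ 0.172 m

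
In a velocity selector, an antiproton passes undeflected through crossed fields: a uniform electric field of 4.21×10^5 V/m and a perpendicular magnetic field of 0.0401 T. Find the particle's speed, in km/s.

For zero net force, qE = qvB, so v = E/B.
v = (4.21×10^5) / (0.0401) = 1.05×10^7 m/s.

v ≈ 10500 km/s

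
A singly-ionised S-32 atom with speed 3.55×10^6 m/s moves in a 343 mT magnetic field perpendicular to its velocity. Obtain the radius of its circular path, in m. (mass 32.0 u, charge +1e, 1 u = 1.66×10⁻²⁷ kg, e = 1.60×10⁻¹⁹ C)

r ≈ 3.44 m

The magnetic force provides the centripetal force: qvB = mv²/r, so r = mv/(qB).
r = (5.31×10^-26 kg)(3.55×10^6 m/s) / [(1×1.60×10^-19 C)(0.343 T)] = 3.44 m.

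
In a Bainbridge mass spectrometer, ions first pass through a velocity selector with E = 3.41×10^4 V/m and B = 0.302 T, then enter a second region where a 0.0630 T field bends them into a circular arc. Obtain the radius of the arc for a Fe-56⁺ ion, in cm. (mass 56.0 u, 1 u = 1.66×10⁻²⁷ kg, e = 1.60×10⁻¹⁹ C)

r ≈ 104 cm

The selector passes v = E/B = 3.41×10^4/0.302 = 1.13×10^5 m/s.
In the deflection region, r = mv/(qB₂) = (9.30×10^-26)(1.13×10^5) / [(1×1.60×10^-19)(0.0630)] = 1.04 m.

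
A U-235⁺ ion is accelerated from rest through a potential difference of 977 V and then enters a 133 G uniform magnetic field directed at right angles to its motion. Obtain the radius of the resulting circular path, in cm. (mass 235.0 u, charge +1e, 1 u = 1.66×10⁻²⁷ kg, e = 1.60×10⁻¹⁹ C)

r ≈ 519 cm

The kinetic energy gained is K = qV = (1×1.60×10^-19)(977) = 1.56×10^-16 J.
v = √(2K/m) = 2.83×10^4 m/s.
r = mv/(qB) = (3.90×10^-25)(2.83×10^4) / [(1×1.60×10^-19)(0.0133)] = 5.19 m.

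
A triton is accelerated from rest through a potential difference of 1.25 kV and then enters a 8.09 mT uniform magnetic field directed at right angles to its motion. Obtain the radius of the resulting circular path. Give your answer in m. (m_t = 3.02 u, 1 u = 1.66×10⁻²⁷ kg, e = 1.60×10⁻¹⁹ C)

r ≈ 1.09 m

The kinetic energy gained is K = qV = (1×1.60×10^-19)(1250) = 2.00×10^-16 J.
v = √(2K/m) = 2.82×10^5 m/s.
r = mv/(qB) = (5.01×10^-27)(2.82×10^5) / [(1×1.60×10^-19)(8.09×10^-3)] = 1.09 m.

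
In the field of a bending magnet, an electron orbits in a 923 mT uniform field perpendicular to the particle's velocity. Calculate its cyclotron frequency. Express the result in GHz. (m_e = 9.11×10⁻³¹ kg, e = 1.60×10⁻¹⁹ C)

f = qB/(2πm) = (1×1.60×10^-19)(0.923) / [2π(9.11×10^-31)] = 2.58×10^10 Hz.

f ≈ 25.8 GHz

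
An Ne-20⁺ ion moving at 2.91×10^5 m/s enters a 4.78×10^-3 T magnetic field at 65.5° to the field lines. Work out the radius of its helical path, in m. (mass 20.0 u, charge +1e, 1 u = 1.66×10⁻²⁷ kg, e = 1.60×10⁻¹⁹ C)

Only the perpendicular component v⊥ = v sin65.5° = 2.65×10^5 m/s is bent by the field.
r = m v⊥ /(qB) = (3.32×10^-26)(2.65×10^5) / [(1×1.60×10^-19)(4.78×10^-3)] = 11.5 m.

r ≈ 11.5 m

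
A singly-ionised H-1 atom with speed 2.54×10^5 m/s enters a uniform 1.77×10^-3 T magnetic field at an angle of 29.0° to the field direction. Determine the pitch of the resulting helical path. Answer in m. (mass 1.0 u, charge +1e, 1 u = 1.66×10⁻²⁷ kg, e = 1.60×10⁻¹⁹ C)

The velocity component along B is v∥ = v cos29.0° = 2.22×10^5 m/s.
The cyclotron period T = 2πm/(qB) = 3.68×10^-5 s is set by m, q, B alone.
Pitch = v∥·T = (2.22×10^5)(3.68×10^-5) = 8.18 m.

pitch ≈ 8.18 m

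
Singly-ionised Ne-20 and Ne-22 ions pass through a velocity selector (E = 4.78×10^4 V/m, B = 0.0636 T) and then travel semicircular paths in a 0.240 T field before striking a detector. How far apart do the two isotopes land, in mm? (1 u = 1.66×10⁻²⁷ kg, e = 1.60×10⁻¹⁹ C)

Δd ≈ 130 mm

Both emerge at v = E/B₁ = 7.52×10^5 m/s.
r = mv/(qB₂), so r₁ = 0.6498 m and r₂ = 0.7148 m, giving Δr = 0.0650 m.
After a semicircle each ion lands a diameter 2r from the entry slit, so the separation is 2Δr = 0.130 m.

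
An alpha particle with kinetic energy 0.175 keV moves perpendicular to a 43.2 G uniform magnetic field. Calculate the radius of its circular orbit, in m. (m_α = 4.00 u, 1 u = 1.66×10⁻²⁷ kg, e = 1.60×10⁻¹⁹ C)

Convert the energy: K = 0.175 keV = 2.80×10^-17 J.
v = √(2K/m) = √(2·2.80×10^-17/6.64×10^-27) = 9.18×10^4 m/s.
r = mv/(qB) = (6.64×10^-27)(9.18×10^4) / [(2×1.60×10^-19)(4.32×10^-3)] = 0.441 m.

r ≈ 0.441 m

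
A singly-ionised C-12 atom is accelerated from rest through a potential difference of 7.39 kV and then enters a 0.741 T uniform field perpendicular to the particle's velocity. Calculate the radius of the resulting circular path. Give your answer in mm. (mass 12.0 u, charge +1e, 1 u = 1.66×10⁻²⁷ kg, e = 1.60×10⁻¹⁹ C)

r ≈ 57.9 mm

The kinetic energy gained is K = qV = (1×1.60×10^-19)(7390) = 1.18×10^-15 J.
v = √(2K/m) = 3.45×10^5 m/s.
r = mv/(qB) = (1.99×10^-26)(3.45×10^5) / [(1×1.60×10^-19)(0.741)] = 0.0579 m.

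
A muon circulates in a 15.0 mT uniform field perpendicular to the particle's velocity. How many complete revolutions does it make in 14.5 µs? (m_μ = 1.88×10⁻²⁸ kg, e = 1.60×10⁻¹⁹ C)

N = 29

T = 2πm/(qB) = 2π(1.88×10^-28) / [(1×1.60×10^-19)(0.0150)] = 4.9218×10^-7 s.
N = t/T = 1.45×10^-5 / 4.9218×10^-7 ≈ 29.46, so 29 complete revolutions.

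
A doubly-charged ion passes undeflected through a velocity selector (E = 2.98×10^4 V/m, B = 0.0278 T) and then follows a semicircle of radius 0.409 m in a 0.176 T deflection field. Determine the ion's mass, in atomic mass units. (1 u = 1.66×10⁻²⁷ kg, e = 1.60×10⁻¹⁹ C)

v = E/B₁ = 1.07×10^6 m/s.
From r = mv/(qB₂), m = qB₂r/v = (2×1.60×10^-19)(0.176)(0.409) / (1.07×10^6) = 2.15×10^-26 kg.
In atomic mass units: m = 2.15×10^-26 / 1.66×10^-27 = 12.9 u.

m ≈ 12.9 u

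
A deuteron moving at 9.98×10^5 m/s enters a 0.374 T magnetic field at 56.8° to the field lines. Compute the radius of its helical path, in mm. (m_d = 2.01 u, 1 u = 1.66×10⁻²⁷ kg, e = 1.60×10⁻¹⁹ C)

Only the perpendicular component v⊥ = v sin56.8° = 8.35×10^5 m/s is bent by the field.
r = m v⊥ /(qB) = (3.34×10^-27)(8.35×10^5) / [(1×1.60×10^-19)(0.374)] = 0.0466 m.

r ≈ 46.6 mm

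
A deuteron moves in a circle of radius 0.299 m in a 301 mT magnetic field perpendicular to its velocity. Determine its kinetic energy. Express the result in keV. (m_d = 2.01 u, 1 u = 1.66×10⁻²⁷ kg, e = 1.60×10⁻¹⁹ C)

v = qBr/m = (1×1.60×10^-19)(0.301)(0.299) / (3.34×10^-27) = 4.32×10^6 m/s.
K = ½mv² = 0.5·(3.34×10^-27)·(4.32×10^6)² = 3.11×10^-14 J = 194 keV.

K ≈ 194 keV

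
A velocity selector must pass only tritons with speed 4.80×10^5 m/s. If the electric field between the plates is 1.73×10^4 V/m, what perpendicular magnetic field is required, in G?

qE = qvB ⇒ B = E/v = (1.73×10^4) / (4.80×10^5) = 0.0360 T.

B ≈ 360 G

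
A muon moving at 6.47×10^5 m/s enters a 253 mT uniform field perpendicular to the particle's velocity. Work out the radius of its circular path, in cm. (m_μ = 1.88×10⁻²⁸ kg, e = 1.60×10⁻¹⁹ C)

The magnetic force provides the centripetal force: qvB = mv²/r, so r = mv/(qB).
r = (1.88×10^-28 kg)(6.47×10^5 m/s) / [(1×1.60×10^-19 C)(0.253 T)] = 3.00×10^-3 m.

r ≈ 0.300 cm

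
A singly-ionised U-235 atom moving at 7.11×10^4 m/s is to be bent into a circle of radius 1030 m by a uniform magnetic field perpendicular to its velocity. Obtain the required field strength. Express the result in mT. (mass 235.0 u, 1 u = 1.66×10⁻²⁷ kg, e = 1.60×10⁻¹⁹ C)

qvB = mv²/r gives B = mv/(qr).
B = (3.90×10^-25)(7.11×10^4) / [(1×1.60×10^-19)(1030)] = 1.68×10^-4 T.

B ≈ 0.168 mT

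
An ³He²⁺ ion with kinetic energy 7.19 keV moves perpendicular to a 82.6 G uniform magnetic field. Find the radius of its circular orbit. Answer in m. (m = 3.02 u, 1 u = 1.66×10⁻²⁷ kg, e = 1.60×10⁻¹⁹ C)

Convert the energy: K = 7.19 keV = 1.15×10^-15 J.
v = √(2K/m) = √(2·1.15×10^-15/5.01×10^-27) = 6.77×10^5 m/s.
r = mv/(qB) = (5.01×10^-27)(6.77×10^5) / [(2×1.60×10^-19)(8.26×10^-3)] = 1.28 m.

r ≈ 1.28 m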